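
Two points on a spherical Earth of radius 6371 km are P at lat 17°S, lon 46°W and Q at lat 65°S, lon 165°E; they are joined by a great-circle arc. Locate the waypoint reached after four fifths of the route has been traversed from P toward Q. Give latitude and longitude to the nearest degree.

From cos δ = sin φ₁ sin φ₂ + cos φ₁ cos φ₂ cos Δλ, the central angle is δ ≈ 1.652 rad (94.7°).
Interpolate at f = 4/5 with slerp weights a = sin((1−f)δ)/sin δ ≈ 0.326, b = sin(fδ)/sin δ ≈ 0.972.
p = a·p₁ + b·p₂ ≈ (-0.181, -0.118, -0.976); φ = arcsin(p_z) ≈ -77.55°, λ = atan2(p_y, p_x) ≈ -146.94°.

≈ lat 78°S, lon 147°W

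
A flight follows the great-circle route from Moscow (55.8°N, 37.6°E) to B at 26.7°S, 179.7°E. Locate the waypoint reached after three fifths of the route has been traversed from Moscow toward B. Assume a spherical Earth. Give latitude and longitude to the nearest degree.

≈ 22°N, 151°E

Convert each endpoint to a unit vector on the sphere (x = cos φ cos λ, y = cos φ sin λ, z = sin φ).
The central angle between the endpoints is δ = arccos(p₁·p₂) ≈ 2.446 rad (140.2°).
Interpolate at f = 3/5 with slerp weights a = sin((1−f)δ)/sin δ ≈ 1.295, b = sin(fδ)/sin δ ≈ 1.553.
p = a·p₁ + b·p₂ ≈ (-0.810, 0.451, 0.373); φ = arcsin(p_z) ≈ 21.93°, λ = atan2(p_y, p_x) ≈ 150.88°.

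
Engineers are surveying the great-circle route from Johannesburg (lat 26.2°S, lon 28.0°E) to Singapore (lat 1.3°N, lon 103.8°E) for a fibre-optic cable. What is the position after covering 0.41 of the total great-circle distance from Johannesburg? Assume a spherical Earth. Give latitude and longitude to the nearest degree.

≈ lat 18°S, lon 61°E

Write both endpoints as unit vectors p₁, p₂ with components (cos φ cos λ, cos φ sin λ, sin φ).
The central angle between the endpoints is δ = arccos(p₁·p₂) ≈ 1.359 rad (77.9°).
Interpolate at f = 0.41 with slerp weights a = sin((1−f)δ)/sin δ ≈ 0.735, b = sin(fδ)/sin δ ≈ 0.541.
p = a·p₁ + b·p₂ ≈ (0.453, 0.835, -0.312); φ = arcsin(p_z) ≈ -18.20°, λ = atan2(p_y, p_x) ≈ 61.50°.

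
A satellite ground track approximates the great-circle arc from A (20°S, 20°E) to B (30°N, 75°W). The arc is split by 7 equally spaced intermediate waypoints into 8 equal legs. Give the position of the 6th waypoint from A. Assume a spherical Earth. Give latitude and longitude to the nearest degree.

≈ (20°N, 48°W)

Write both endpoints as unit vectors p₁, p₂ with components (cos φ cos λ, cos φ sin λ, sin φ).
The central angle between the endpoints is δ = arccos(p₁·p₂) ≈ 1.815 rad (104.0°).
Interpolate at f = 6/8 with slerp weights a = sin((1−f)δ)/sin δ ≈ 0.452, b = sin(fδ)/sin δ ≈ 1.008.
p = a·p₁ + b·p₂ ≈ (0.625, -0.698, 0.350); φ = arcsin(p_z) ≈ 20.46°, λ = atan2(p_y, p_x) ≈ -48.17°.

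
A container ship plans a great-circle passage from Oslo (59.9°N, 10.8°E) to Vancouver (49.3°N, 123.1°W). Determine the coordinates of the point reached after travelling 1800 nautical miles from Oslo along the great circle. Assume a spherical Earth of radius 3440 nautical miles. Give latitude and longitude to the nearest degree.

Write both endpoints as unit vectors p₁, p₂ with components (cos φ cos λ, cos φ sin λ, sin φ).
The central angle between the endpoints is δ = arccos(p₁·p₂) ≈ 1.127 rad (64.6°). The total great-circle distance is δ·R ≈ 1.127 × 3440 ≈ 3878 nmi, so the target fraction is f = 1800/3878 ≈ 0.464.
Interpolate at f ≈ 0.464 with slerp weights a = sin((1−f)δ)/sin δ ≈ 0.629, b = sin(fδ)/sin δ ≈ 0.553.
p = a·p₁ + b·p₂ ≈ (0.113, -0.243, 0.963); φ = arcsin(p_z) ≈ 74.45°, λ = atan2(p_y, p_x) ≈ -65.12°.

≈ (74°N, 65°W)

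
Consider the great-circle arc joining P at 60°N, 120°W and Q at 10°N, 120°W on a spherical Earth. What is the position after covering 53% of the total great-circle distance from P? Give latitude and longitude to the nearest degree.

From cos δ = sin φ₁ sin φ₂ + cos φ₁ cos φ₂ cos Δλ, the central angle is δ ≈ 0.873 rad (50.0°).
Interpolate at f = 0.53 with slerp weights a = sin((1−f)δ)/sin δ ≈ 0.521, b = sin(fδ)/sin δ ≈ 0.582.
p = a·p₁ + b·p₂ ≈ (-0.417, -0.722, 0.552); φ = arcsin(p_z) ≈ 33.50°, λ = atan2(p_y, p_x) ≈ -120.00°.

≈ 33°N, 120°W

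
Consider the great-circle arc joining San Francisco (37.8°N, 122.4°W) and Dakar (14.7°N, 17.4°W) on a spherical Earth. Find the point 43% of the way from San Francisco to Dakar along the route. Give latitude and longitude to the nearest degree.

Write both endpoints as unit vectors p₁, p₂ with components (cos φ cos λ, cos φ sin λ, sin φ).
The central angle between the endpoints is δ = arccos(p₁·p₂) ≈ 1.613 rad (92.4°).
Interpolate at f = 0.43 with slerp weights a = sin((1−f)δ)/sin δ ≈ 0.796, b = sin(fδ)/sin δ ≈ 0.640.
p = a·p₁ + b·p₂ ≈ (0.254, -0.716, 0.650); φ = arcsin(p_z) ≈ 40.56°, λ = atan2(p_y, p_x) ≈ -70.50°.

≈ 41°N, 70°W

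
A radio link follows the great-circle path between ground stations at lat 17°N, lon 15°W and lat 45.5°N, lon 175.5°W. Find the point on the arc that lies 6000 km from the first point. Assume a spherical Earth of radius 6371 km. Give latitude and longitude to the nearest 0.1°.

Write both endpoints as unit vectors p₁, p₂ with components (cos φ cos λ, cos φ sin λ, sin φ).
The central angle between the endpoints is δ = arccos(p₁·p₂) ≈ 2.008 rad (115.0°). The total great-circle distance is δ·R ≈ 2.008 × 6371 ≈ 12792 km, so the target fraction is f = 6000/12792 ≈ 0.469.
Interpolate at f ≈ 0.469 with slerp weights a = sin((1−f)δ)/sin δ ≈ 0.966, b = sin(fδ)/sin δ ≈ 0.893.
p = a·p₁ + b·p₂ ≈ (0.269, -0.288, 0.919); φ = arcsin(p_z) ≈ 66.79°, λ = atan2(p_y, p_x) ≈ -46.99°.

≈ lat 66.8°N, lon 47.0°W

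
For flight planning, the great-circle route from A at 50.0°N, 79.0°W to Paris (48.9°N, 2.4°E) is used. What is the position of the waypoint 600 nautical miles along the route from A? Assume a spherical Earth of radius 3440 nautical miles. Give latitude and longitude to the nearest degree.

From cos δ = sin φ₁ sin φ₂ + cos φ₁ cos φ₂ cos Δλ, the central angle is δ ≈ 0.876 rad (50.2°). The total great-circle distance is δ·R ≈ 0.876 × 3440 ≈ 3012 nmi, so the target fraction is f = 600/3012 ≈ 0.199.
Interpolate at f ≈ 0.199 with slerp weights a = sin((1−f)δ)/sin δ ≈ 0.840, b = sin(fδ)/sin δ ≈ 0.226.
p = a·p₁ + b·p₂ ≈ (0.251, -0.524, 0.814); φ = arcsin(p_z) ≈ 54.47°, λ = atan2(p_y, p_x) ≈ -64.36°.

≈ 54°N, 64°W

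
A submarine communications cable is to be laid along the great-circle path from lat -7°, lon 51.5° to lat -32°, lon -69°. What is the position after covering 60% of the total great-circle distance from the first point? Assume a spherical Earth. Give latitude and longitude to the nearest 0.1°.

≈ lat -37.9°, lon -14.4°

Convert each endpoint to a unit vector on the sphere (x = cos φ cos λ, y = cos φ sin λ, z = sin φ).
The central angle between the endpoints is δ = arccos(p₁·p₂) ≈ 1.942 rad (111.3°).
Interpolate at f = 0.60 with slerp weights a = sin((1−f)δ)/sin δ ≈ 0.752, b = sin(fδ)/sin δ ≈ 0.986.
p = a·p₁ + b·p₂ ≈ (0.764, -0.196, -0.614); φ = arcsin(p_z) ≈ -37.89°, λ = atan2(p_y, p_x) ≈ -14.41°.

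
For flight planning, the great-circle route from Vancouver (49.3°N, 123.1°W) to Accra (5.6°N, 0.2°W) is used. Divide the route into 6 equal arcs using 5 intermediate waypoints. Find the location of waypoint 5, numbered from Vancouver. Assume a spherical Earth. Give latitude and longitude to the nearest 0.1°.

Write both endpoints as unit vectors p₁, p₂ with components (cos φ cos λ, cos φ sin λ, sin φ).
The central angle between the endpoints is δ = arccos(p₁·p₂) ≈ 1.853 rad (106.2°).
Interpolate at f = 5/6 with slerp weights a = sin((1−f)δ)/sin δ ≈ 0.316, b = sin(fδ)/sin δ ≈ 1.041.
p = a·p₁ + b·p₂ ≈ (0.923, -0.177, 0.342); φ = arcsin(p_z) ≈ 19.97°, λ = atan2(p_y, p_x) ≈ -10.82°.

≈ (20.0°N, 10.8°W)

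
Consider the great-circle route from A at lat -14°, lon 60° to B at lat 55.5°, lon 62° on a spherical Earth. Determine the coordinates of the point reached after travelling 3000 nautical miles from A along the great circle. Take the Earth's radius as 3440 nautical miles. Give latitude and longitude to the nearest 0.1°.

≈ lat 36.0°, lon 61.1°

From cos δ = sin φ₁ sin φ₂ + cos φ₁ cos φ₂ cos Δλ, the central angle is δ ≈ 1.213 rad (69.5°). The total great-circle distance is δ·R ≈ 1.213 × 3440 ≈ 4174 nmi, so the target fraction is f = 3000/4174 ≈ 0.719.
Interpolate at f ≈ 0.719 with slerp weights a = sin((1−f)δ)/sin δ ≈ 0.357, b = sin(fδ)/sin δ ≈ 0.817.
p = a·p₁ + b·p₂ ≈ (0.391, 0.709, 0.587); φ = arcsin(p_z) ≈ 35.96°, λ = atan2(p_y, p_x) ≈ 61.14°.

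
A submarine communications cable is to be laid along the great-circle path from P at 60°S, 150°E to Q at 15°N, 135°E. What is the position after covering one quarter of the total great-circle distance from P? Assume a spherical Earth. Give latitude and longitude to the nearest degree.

The haversine formula gives a central angle δ ≈ 1.326 rad (76.0°) between the endpoints.
Interpolate at f = 1/4 with slerp weights a = sin((1−f)δ)/sin δ ≈ 0.864, b = sin(fδ)/sin δ ≈ 0.335.
p = a·p₁ + b·p₂ ≈ (-0.603, 0.445, -0.662); φ = arcsin(p_z) ≈ -41.43°, λ = atan2(p_y, p_x) ≈ 143.58°.

≈ 41°S, 144°E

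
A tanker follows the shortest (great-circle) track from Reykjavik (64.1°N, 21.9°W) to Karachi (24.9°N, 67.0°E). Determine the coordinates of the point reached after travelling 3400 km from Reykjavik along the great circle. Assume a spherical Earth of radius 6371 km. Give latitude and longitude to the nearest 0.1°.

≈ 54.6°N, 37.8°E

Write both endpoints as unit vectors p₁, p₂ with components (cos φ cos λ, cos φ sin λ, sin φ).
The central angle between the endpoints is δ = arccos(p₁·p₂) ≈ 1.174 rad (67.3°). The total great-circle distance is δ·R ≈ 1.174 × 6371 ≈ 7480 km, so the target fraction is f = 3400/7480 ≈ 0.455.
Interpolate at f ≈ 0.455 with slerp weights a = sin((1−f)δ)/sin δ ≈ 0.648, b = sin(fδ)/sin δ ≈ 0.552.
p = a·p₁ + b·p₂ ≈ (0.458, 0.355, 0.815); φ = arcsin(p_z) ≈ 54.59°, λ = atan2(p_y, p_x) ≈ 37.77°.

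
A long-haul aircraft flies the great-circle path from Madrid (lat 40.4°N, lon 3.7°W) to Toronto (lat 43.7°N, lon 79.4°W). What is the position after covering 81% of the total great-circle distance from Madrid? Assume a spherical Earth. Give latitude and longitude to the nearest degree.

From cos δ = sin φ₁ sin φ₂ + cos φ₁ cos φ₂ cos Δλ, the central angle is δ ≈ 0.947 rad (54.3°).
Interpolate at f = 0.81 with slerp weights a = sin((1−f)δ)/sin δ ≈ 0.221, b = sin(fδ)/sin δ ≈ 0.855.
p = a·p₁ + b·p₂ ≈ (0.281, -0.619, 0.734); φ = arcsin(p_z) ≈ 47.20°, λ = atan2(p_y, p_x) ≈ -65.54°.

≈ lat 47°N, lon 66°W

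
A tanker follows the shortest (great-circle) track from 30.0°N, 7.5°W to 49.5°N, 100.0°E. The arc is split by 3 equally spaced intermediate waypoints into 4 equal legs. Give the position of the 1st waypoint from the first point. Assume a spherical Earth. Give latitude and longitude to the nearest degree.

≈ 44°N, 10°E

From cos δ = sin φ₁ sin φ₂ + cos φ₁ cos φ₂ cos Δλ, the central angle is δ ≈ 1.358 rad (77.8°).
Interpolate at f = 1/4 with slerp weights a = sin((1−f)δ)/sin δ ≈ 0.871, b = sin(fδ)/sin δ ≈ 0.341.
p = a·p₁ + b·p₂ ≈ (0.709, 0.119, 0.695); φ = arcsin(p_z) ≈ 43.99°, λ = atan2(p_y, p_x) ≈ 9.56°.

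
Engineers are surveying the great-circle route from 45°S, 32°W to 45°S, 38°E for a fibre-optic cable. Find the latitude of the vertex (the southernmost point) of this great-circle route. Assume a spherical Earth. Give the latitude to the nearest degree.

The great circle lies in the plane with unit normal n̂ = (p₁ × p₂)/|p₁ × p₂|.
Here n̂_z ≈ +0.634; the vertex latitude is φ_max = arccos|n̂_z| ≈ 50.7°.
Check via Clairaut: cos φ_max = |cos φ₁| · sin C = cos(45.0°)·sin(116.3°) ≈ 0.634, again giving ≈ 50.7°.

≈ 51°S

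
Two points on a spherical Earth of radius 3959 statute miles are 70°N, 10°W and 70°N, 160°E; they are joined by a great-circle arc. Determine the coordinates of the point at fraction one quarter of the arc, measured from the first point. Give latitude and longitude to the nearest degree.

From cos δ = sin φ₁ sin φ₂ + cos φ₁ cos φ₂ cos Δλ, the central angle is δ ≈ 0.695 rad (39.8°).
Interpolate at f = 1/4 with slerp weights a = sin((1−f)δ)/sin δ ≈ 0.778, b = sin(fδ)/sin δ ≈ 0.270.
p = a·p₁ + b·p₂ ≈ (0.175, -0.015, 0.984); φ = arcsin(p_z) ≈ 79.88°, λ = atan2(p_y, p_x) ≈ -4.77°.

≈ 80°N, 5°W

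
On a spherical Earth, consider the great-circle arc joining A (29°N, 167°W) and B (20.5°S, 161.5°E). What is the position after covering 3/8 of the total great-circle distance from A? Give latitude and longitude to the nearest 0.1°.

≈ (10.7°N, 179.6°W)

The haversine formula gives a central angle δ ≈ 1.014 rad (58.1°) between the endpoints.
Interpolate at f = 3/8 with slerp weights a = sin((1−f)δ)/sin δ ≈ 0.697, b = sin(fδ)/sin δ ≈ 0.437.
p = a·p₁ + b·p₂ ≈ (-0.983, -0.007, 0.185); φ = arcsin(p_z) ≈ 10.66°, λ = atan2(p_y, p_x) ≈ -179.57°.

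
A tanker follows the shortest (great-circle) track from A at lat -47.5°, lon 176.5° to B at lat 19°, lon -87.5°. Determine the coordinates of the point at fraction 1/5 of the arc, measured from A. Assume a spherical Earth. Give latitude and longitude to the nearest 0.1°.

Write both endpoints as unit vectors p₁, p₂ with components (cos φ cos λ, cos φ sin λ, sin φ).
The central angle between the endpoints is δ = arccos(p₁·p₂) ≈ 1.883 rad (107.9°).
Interpolate at f = 1/5 with slerp weights a = sin((1−f)δ)/sin δ ≈ 1.048, b = sin(fδ)/sin δ ≈ 0.386.
p = a·p₁ + b·p₂ ≈ (-0.691, -0.322, -0.647); φ = arcsin(p_z) ≈ -40.33°, λ = atan2(p_y, p_x) ≈ -155.04°.

≈ lat -40.3°, lon -155.0°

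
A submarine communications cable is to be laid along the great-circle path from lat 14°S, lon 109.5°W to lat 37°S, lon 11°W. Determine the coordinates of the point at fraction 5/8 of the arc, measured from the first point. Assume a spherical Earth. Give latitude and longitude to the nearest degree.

≈ lat 39°S, lon 53°W

The haversine formula gives a central angle δ ≈ 1.540 rad (88.2°) between the endpoints.
Interpolate at f = 5/8 with slerp weights a = sin((1−f)δ)/sin δ ≈ 0.546, b = sin(fδ)/sin δ ≈ 0.821.
p = a·p₁ + b·p₂ ≈ (0.467, -0.625, -0.626); φ = arcsin(p_z) ≈ -38.77°, λ = atan2(p_y, p_x) ≈ -53.23°.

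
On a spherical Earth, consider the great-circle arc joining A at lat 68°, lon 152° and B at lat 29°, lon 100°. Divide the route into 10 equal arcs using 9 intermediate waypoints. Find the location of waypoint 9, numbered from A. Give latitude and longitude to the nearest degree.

≈ lat 34°, lon 102°

Convert each endpoint to a unit vector on the sphere (x = cos φ cos λ, y = cos φ sin λ, z = sin φ).
The central angle between the endpoints is δ = arccos(p₁·p₂) ≈ 0.862 rad (49.4°).
Interpolate at f = 9/10 with slerp weights a = sin((1−f)δ)/sin δ ≈ 0.113, b = sin(fδ)/sin δ ≈ 0.922.
p = a·p₁ + b·p₂ ≈ (-0.178, 0.814, 0.552); φ = arcsin(p_z) ≈ 33.53°, λ = atan2(p_y, p_x) ≈ 102.30°.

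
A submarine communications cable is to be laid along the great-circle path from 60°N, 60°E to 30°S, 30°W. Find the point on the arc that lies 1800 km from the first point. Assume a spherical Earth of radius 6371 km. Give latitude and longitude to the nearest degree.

≈ 52°N, 34°E

The haversine formula gives a central angle δ ≈ 2.019 rad (115.7°) between the endpoints. The total great-circle distance is δ·R ≈ 2.019 × 6371 ≈ 12861 km, so the target fraction is f = 1800/12861 ≈ 0.140.
Interpolate at f ≈ 0.140 with slerp weights a = sin((1−f)δ)/sin δ ≈ 1.094, b = sin(fδ)/sin δ ≈ 0.309.
p = a·p₁ + b·p₂ ≈ (0.506, 0.340, 0.793); φ = arcsin(p_z) ≈ 52.47°, λ = atan2(p_y, p_x) ≈ 33.92°.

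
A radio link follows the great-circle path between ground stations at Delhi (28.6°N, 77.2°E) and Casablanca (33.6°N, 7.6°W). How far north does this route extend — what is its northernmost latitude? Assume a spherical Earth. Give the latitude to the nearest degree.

The great circle lies in the plane with unit normal n̂ = (p₁ × p₂)/|p₁ × p₂|.
Here n̂_z ≈ -0.772; the vertex latitude is φ_max = arccos|n̂_z| ≈ 39.5°.
Check via Clairaut: cos φ_max = |cos φ₁| · sin C = cos(28.6°)·sin(61.5°) ≈ 0.772, again giving ≈ 39.5°.

≈ 39°N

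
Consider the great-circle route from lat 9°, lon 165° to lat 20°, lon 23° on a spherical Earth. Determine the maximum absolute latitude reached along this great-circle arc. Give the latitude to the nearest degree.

The great circle lies in the plane with unit normal n̂ = (p₁ × p₂)/|p₁ × p₂|.
Here n̂_z ≈ -0.777; the vertex latitude is φ_max = arccos|n̂_z| ≈ 39.0°.
Check via Clairaut: cos φ_max = |cos φ₁| · sin C = cos(9.0°)·sin(51.9°) ≈ 0.777, again giving ≈ 39.0°.

≈ 39°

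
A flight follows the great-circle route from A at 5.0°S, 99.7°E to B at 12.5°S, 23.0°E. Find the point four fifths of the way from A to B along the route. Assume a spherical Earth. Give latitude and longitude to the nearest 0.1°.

Convert each endpoint to a unit vector on the sphere (x = cos φ cos λ, y = cos φ sin λ, z = sin φ).
The central angle between the endpoints is δ = arccos(p₁·p₂) ≈ 1.326 rad (76.0°).
Interpolate at f = 4/5 with slerp weights a = sin((1−f)δ)/sin δ ≈ 0.270, b = sin(fδ)/sin δ ≈ 0.900.
p = a·p₁ + b·p₂ ≈ (0.763, 0.608, -0.218); φ = arcsin(p_z) ≈ -12.61°, λ = atan2(p_y, p_x) ≈ 38.57°.

≈ 12.6°S, 38.6°E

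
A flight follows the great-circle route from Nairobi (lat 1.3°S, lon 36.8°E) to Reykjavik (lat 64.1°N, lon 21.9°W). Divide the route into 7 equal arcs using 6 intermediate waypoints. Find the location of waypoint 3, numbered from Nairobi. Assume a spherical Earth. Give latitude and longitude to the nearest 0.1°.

Convert each endpoint to a unit vector on the sphere (x = cos φ cos λ, y = cos φ sin λ, z = sin φ).
The central angle between the endpoints is δ = arccos(p₁·p₂) ≈ 1.363 rad (78.1°).
Interpolate at f = 3/7 with slerp weights a = sin((1−f)δ)/sin δ ≈ 0.718, b = sin(fδ)/sin δ ≈ 0.564.
p = a·p₁ + b·p₂ ≈ (0.803, 0.338, 0.491); φ = arcsin(p_z) ≈ 29.39°, λ = atan2(p_y, p_x) ≈ 22.83°.

≈ lat 29.4°N, lon 22.8°E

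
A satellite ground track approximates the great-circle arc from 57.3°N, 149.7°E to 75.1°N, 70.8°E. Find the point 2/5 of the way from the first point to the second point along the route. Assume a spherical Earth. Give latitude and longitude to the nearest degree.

≈ 68°N, 133°E

Convert each endpoint to a unit vector on the sphere (x = cos φ cos λ, y = cos φ sin λ, z = sin φ).
The central angle between the endpoints is δ = arccos(p₁·p₂) ≈ 0.574 rad (32.9°).
Interpolate at f = 2/5 with slerp weights a = sin((1−f)δ)/sin δ ≈ 0.622, b = sin(fδ)/sin δ ≈ 0.419.
p = a·p₁ + b·p₂ ≈ (-0.255, 0.271, 0.928); φ = arcsin(p_z) ≈ 68.16°, λ = atan2(p_y, p_x) ≈ 133.18°.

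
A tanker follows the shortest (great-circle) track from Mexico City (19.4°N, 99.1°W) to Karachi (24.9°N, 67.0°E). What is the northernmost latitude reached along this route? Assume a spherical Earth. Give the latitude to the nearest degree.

≈ 73°N

The great circle lies in the plane with unit normal n̂ = (p₁ × p₂)/|p₁ × p₂|.
Here n̂_z ≈ +0.284; the vertex latitude is φ_max = arccos|n̂_z| ≈ 73.5°.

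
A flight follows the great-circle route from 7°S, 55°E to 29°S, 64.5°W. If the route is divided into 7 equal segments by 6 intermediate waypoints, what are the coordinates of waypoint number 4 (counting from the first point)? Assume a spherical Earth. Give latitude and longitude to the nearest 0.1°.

Convert each endpoint to a unit vector on the sphere (x = cos φ cos λ, y = cos φ sin λ, z = sin φ).
The central angle between the endpoints is δ = arccos(p₁·p₂) ≈ 1.948 rad (111.6°).
Interpolate at f = 4/7 with slerp weights a = sin((1−f)δ)/sin δ ≈ 0.797, b = sin(fδ)/sin δ ≈ 0.965.
p = a·p₁ + b·p₂ ≈ (0.817, -0.114, -0.565); φ = arcsin(p_z) ≈ -34.40°, λ = atan2(p_y, p_x) ≈ -7.91°.

≈ 34.4°S, 7.9°W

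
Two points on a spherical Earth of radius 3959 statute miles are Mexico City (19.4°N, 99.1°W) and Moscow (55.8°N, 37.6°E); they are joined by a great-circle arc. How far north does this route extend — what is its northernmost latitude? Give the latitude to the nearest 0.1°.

The great circle lies in the plane with unit normal n̂ = (p₁ × p₂)/|p₁ × p₂|.
Here n̂_z ≈ +0.366; the vertex latitude is φ_max = arccos|n̂_z| ≈ 68.5°.

≈ 68.5°N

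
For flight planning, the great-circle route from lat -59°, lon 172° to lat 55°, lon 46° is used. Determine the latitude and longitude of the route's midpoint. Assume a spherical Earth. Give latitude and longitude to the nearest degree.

Write both endpoints as unit vectors p₁, p₂ with components (cos φ cos λ, cos φ sin λ, sin φ).
The central angle between the endpoints is δ = arccos(p₁·p₂) ≈ 2.638 rad (151.1°).
Interpolate at f = 1/2 with slerp weights a = sin((1−f)δ)/sin δ ≈ 2.006, b = sin(fδ)/sin δ ≈ 2.006.
p = a·p₁ + b·p₂ ≈ (-0.224, 0.972, -0.076); φ = arcsin(p_z) ≈ -4.37°, λ = atan2(p_y, p_x) ≈ 102.98°.

≈ lat -4°, lon 103°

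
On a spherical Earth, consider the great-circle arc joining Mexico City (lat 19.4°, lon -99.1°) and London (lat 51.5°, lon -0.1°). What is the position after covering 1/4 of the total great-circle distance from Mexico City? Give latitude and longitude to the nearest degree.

Convert each endpoint to a unit vector on the sphere (x = cos φ cos λ, y = cos φ sin λ, z = sin φ).
The central angle between the endpoints is δ = arccos(p₁·p₂) ≈ 1.402 rad (80.3°).
Interpolate at f = 1/4 with slerp weights a = sin((1−f)δ)/sin δ ≈ 0.881, b = sin(fδ)/sin δ ≈ 0.348.
p = a·p₁ + b·p₂ ≈ (0.085, -0.821, 0.565); φ = arcsin(p_z) ≈ 34.41°, λ = atan2(p_y, p_x) ≈ -84.06°.

≈ lat 34°, lon -84°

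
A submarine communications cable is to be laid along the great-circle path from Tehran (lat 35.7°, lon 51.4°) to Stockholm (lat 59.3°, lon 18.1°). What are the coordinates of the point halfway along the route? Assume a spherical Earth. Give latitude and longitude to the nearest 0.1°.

≈ lat 48.7°, lon 38.7°

Write both endpoints as unit vectors p₁, p₂ with components (cos φ cos λ, cos φ sin λ, sin φ).
The central angle between the endpoints is δ = arccos(p₁·p₂) ≈ 0.558 rad (32.0°).
Interpolate at f = 1/2 with slerp weights a = sin((1−f)δ)/sin δ ≈ 0.520, b = sin(fδ)/sin δ ≈ 0.520.
p = a·p₁ + b·p₂ ≈ (0.516, 0.413, 0.751); φ = arcsin(p_z) ≈ 48.65°, λ = atan2(p_y, p_x) ≈ 38.65°.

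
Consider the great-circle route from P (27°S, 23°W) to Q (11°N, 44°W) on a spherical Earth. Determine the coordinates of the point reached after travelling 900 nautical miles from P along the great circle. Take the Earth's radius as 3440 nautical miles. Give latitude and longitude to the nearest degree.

Convert each endpoint to a unit vector on the sphere (x = cos φ cos λ, y = cos φ sin λ, z = sin φ).
The central angle between the endpoints is δ = arccos(p₁·p₂) ≈ 0.753 rad (43.1°). The total great-circle distance is δ·R ≈ 0.753 × 3440 ≈ 2589 nmi, so the target fraction is f = 900/2589 ≈ 0.348.
Interpolate at f ≈ 0.348 with slerp weights a = sin((1−f)δ)/sin δ ≈ 0.690, b = sin(fδ)/sin δ ≈ 0.378.
p = a·p₁ + b·p₂ ≈ (0.833, -0.498, -0.241); φ = arcsin(p_z) ≈ -13.94°, λ = atan2(p_y, p_x) ≈ -30.88°.

≈ (14°S, 31°W)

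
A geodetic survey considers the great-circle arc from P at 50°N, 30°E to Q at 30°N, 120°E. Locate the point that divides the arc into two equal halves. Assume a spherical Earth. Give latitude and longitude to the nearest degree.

≈ 50°N, 83°E

From cos δ = sin φ₁ sin φ₂ + cos φ₁ cos φ₂ cos Δλ, the central angle is δ ≈ 1.178 rad (67.5°).
Interpolate at f = 1/2 with slerp weights a = sin((1−f)δ)/sin δ ≈ 0.601, b = sin(fδ)/sin δ ≈ 0.601.
p = a·p₁ + b·p₂ ≈ (0.074, 0.644, 0.761); φ = arcsin(p_z) ≈ 49.57°, λ = atan2(p_y, p_x) ≈ 83.42°.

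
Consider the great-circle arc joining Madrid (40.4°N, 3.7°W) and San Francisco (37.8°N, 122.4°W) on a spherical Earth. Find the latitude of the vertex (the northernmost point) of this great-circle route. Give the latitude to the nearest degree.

≈ 58°N

The great circle lies in the plane with unit normal n̂ = (p₁ × p₂)/|p₁ × p₂|.
Here n̂_z ≈ -0.531; the vertex latitude is φ_max = arccos|n̂_z| ≈ 57.9°.
Check via Clairaut: cos φ_max = |cos φ₁| · sin C = cos(40.4°)·sin(44.2°) ≈ 0.531, again giving ≈ 57.9°.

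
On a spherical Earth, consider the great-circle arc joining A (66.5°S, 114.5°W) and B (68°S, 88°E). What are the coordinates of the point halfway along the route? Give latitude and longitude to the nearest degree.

Write both endpoints as unit vectors p₁, p₂ with components (cos φ cos λ, cos φ sin λ, sin φ).
The central angle between the endpoints is δ = arccos(p₁·p₂) ≈ 0.778 rad (44.6°).
Interpolate at f = 1/2 with slerp weights a = sin((1−f)δ)/sin δ ≈ 0.540, b = sin(fδ)/sin δ ≈ 0.540.
p = a·p₁ + b·p₂ ≈ (-0.082, 0.006, -0.997); φ = arcsin(p_z) ≈ -85.27°, λ = atan2(p_y, p_x) ≈ 175.67°.

≈ (85°S, 176°E)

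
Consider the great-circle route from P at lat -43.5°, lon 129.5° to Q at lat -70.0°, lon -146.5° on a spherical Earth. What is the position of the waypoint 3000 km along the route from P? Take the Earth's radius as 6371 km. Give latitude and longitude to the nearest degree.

≈ lat -65°, lon 159°

Write both endpoints as unit vectors p₁, p₂ with components (cos φ cos λ, cos φ sin λ, sin φ).
The central angle between the endpoints is δ = arccos(p₁·p₂) ≈ 0.833 rad (47.7°). The total great-circle distance is δ·R ≈ 0.833 × 6371 ≈ 5306 km, so the target fraction is f = 3000/5306 ≈ 0.565.
Interpolate at f ≈ 0.565 with slerp weights a = sin((1−f)δ)/sin δ ≈ 0.479, b = sin(fδ)/sin δ ≈ 0.613.
p = a·p₁ + b·p₂ ≈ (-0.396, 0.152, -0.906); φ = arcsin(p_z) ≈ -64.92°, λ = atan2(p_y, p_x) ≈ 158.97°.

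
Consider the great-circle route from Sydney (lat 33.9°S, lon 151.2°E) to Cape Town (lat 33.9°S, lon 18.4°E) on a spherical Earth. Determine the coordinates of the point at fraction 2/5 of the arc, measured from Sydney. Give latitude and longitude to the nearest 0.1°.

Convert each endpoint to a unit vector on the sphere (x = cos φ cos λ, y = cos φ sin λ, z = sin φ).
The central angle between the endpoints is δ = arccos(p₁·p₂) ≈ 1.728 rad (99.0°).
Interpolate at f = 2/5 with slerp weights a = sin((1−f)δ)/sin δ ≈ 0.872, b = sin(fδ)/sin δ ≈ 0.646.
p = a·p₁ + b·p₂ ≈ (-0.126, 0.518, -0.846); φ = arcsin(p_z) ≈ -57.81°, λ = atan2(p_y, p_x) ≈ 103.63°.

≈ lat 57.8°S, lon 103.6°E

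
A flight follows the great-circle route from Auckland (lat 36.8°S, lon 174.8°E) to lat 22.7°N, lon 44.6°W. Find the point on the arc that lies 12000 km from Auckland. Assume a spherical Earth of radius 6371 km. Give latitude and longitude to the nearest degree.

The haversine formula gives a central angle δ ≈ 2.501 rad (143.3°) between the endpoints. The total great-circle distance is δ·R ≈ 2.501 × 6371 ≈ 15937 km, so the target fraction is f = 12000/15937 ≈ 0.753.
Interpolate at f ≈ 0.753 with slerp weights a = sin((1−f)δ)/sin δ ≈ 0.970, b = sin(fδ)/sin δ ≈ 1.593.
p = a·p₁ + b·p₂ ≈ (0.273, -0.961, 0.034); φ = arcsin(p_z) ≈ 1.93°, λ = atan2(p_y, p_x) ≈ -74.15°.

≈ lat 2°N, lon 74°W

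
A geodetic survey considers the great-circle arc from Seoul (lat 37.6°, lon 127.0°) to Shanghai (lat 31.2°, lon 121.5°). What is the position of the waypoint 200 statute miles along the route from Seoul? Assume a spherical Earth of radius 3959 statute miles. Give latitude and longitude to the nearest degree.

≈ lat 35°, lon 125°

Write both endpoints as unit vectors p₁, p₂ with components (cos φ cos λ, cos φ sin λ, sin φ).
The central angle between the endpoints is δ = arccos(p₁·p₂) ≈ 0.137 rad (7.8°). The total great-circle distance is δ·R ≈ 0.137 × 3959 ≈ 542 mi, so the target fraction is f = 200/542 ≈ 0.369.
Interpolate at f ≈ 0.369 with slerp weights a = sin((1−f)δ)/sin δ ≈ 0.632, b = sin(fδ)/sin δ ≈ 0.370.
p = a·p₁ + b·p₂ ≈ (-0.467, 0.670, 0.577); φ = arcsin(p_z) ≈ 35.27°, λ = atan2(p_y, p_x) ≈ 124.87°.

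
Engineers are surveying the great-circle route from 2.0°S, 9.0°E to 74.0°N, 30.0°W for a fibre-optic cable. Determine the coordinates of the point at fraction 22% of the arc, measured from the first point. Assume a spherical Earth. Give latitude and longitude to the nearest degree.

≈ 15°N, 6°E

Write both endpoints as unit vectors p₁, p₂ with components (cos φ cos λ, cos φ sin λ, sin φ).
The central angle between the endpoints is δ = arccos(p₁·p₂) ≈ 1.389 rad (79.6°).
Interpolate at f = 0.22 with slerp weights a = sin((1−f)δ)/sin δ ≈ 0.898, b = sin(fδ)/sin δ ≈ 0.306.
p = a·p₁ + b·p₂ ≈ (0.960, 0.098, 0.263); φ = arcsin(p_z) ≈ 15.23°, λ = atan2(p_y, p_x) ≈ 5.85°.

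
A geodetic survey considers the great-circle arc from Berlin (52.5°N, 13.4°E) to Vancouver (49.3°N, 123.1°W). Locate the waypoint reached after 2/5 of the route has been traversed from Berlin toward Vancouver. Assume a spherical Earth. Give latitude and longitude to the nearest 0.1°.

From cos δ = sin φ₁ sin φ₂ + cos φ₁ cos φ₂ cos Δλ, the central angle is δ ≈ 1.252 rad (71.7°).
Interpolate at f = 2/5 with slerp weights a = sin((1−f)δ)/sin δ ≈ 0.719, b = sin(fδ)/sin δ ≈ 0.506.
p = a·p₁ + b·p₂ ≈ (0.246, -0.175, 0.953); φ = arcsin(p_z) ≈ 72.46°, λ = atan2(p_y, p_x) ≈ -35.44°.

≈ (72.5°N, 35.4°W)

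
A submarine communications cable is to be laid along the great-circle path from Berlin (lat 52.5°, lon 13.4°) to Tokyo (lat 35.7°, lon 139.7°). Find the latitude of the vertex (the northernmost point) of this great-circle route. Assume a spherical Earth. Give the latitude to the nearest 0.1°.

≈ 66.2°

The great circle lies in the plane with unit normal n̂ = (p₁ × p₂)/|p₁ × p₂|.
Here n̂_z ≈ +0.404; the vertex latitude is φ_max = arccos|n̂_z| ≈ 66.2°.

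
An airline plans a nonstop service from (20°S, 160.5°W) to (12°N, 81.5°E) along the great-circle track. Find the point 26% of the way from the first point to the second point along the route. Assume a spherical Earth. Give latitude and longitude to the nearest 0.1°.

Write both endpoints as unit vectors p₁, p₂ with components (cos φ cos λ, cos φ sin λ, sin φ).
The central angle between the endpoints is δ = arccos(p₁·p₂) ≈ 2.097 rad (120.2°).
Interpolate at f = 0.26 with slerp weights a = sin((1−f)δ)/sin δ ≈ 1.157, b = sin(fδ)/sin δ ≈ 0.600.
p = a·p₁ + b·p₂ ≈ (-0.938, 0.218, -0.271); φ = arcsin(p_z) ≈ -15.71°, λ = atan2(p_y, p_x) ≈ 166.93°.

≈ (15.7°S, 166.9°E)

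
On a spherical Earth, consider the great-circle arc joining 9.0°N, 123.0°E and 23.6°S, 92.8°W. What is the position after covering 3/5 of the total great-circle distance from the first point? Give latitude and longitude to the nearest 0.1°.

≈ 26.3°S, 156.4°W

Convert each endpoint to a unit vector on the sphere (x = cos φ cos λ, y = cos φ sin λ, z = sin φ).
The central angle between the endpoints is δ = arccos(p₁·p₂) ≈ 2.493 rad (142.8°).
Interpolate at f = 3/5 with slerp weights a = sin((1−f)δ)/sin δ ≈ 1.390, b = sin(fδ)/sin δ ≈ 1.650.
p = a·p₁ + b·p₂ ≈ (-0.821, -0.359, -0.443); φ = arcsin(p_z) ≈ -26.31°, λ = atan2(p_y, p_x) ≈ -156.39°.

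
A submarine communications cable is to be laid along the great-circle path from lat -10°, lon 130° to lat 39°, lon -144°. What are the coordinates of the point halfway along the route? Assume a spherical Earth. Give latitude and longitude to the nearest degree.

≈ lat 19°, lon 167°

Convert each endpoint to a unit vector on the sphere (x = cos φ cos λ, y = cos φ sin λ, z = sin φ).
The central angle between the endpoints is δ = arccos(p₁·p₂) ≈ 1.627 rad (93.2°).
Interpolate at f = 1/2 with slerp weights a = sin((1−f)δ)/sin δ ≈ 0.728, b = sin(fδ)/sin δ ≈ 0.728.
p = a·p₁ + b·p₂ ≈ (-0.918, 0.217, 0.332); φ = arcsin(p_z) ≈ 19.37°, λ = atan2(p_y, p_x) ≈ 166.73°.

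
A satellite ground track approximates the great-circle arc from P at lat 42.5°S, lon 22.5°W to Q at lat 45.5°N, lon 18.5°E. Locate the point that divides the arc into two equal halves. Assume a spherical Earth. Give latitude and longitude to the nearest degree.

≈ lat 2°N, lon 3°W

Convert each endpoint to a unit vector on the sphere (x = cos φ cos λ, y = cos φ sin λ, z = sin φ).
The central angle between the endpoints is δ = arccos(p₁·p₂) ≈ 1.663 rad (95.3°).
Interpolate at f = 1/2 with slerp weights a = sin((1−f)δ)/sin δ ≈ 0.742, b = sin(fδ)/sin δ ≈ 0.742.
p = a·p₁ + b·p₂ ≈ (0.999, -0.044, 0.028); φ = arcsin(p_z) ≈ 1.60°, λ = atan2(p_y, p_x) ≈ -2.54°.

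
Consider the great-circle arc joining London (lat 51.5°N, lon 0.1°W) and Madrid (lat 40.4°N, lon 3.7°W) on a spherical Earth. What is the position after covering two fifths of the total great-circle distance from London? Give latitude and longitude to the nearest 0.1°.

≈ lat 47.1°N, lon 1.7°W

Convert each endpoint to a unit vector on the sphere (x = cos φ cos λ, y = cos φ sin λ, z = sin φ).
The central angle between the endpoints is δ = arccos(p₁·p₂) ≈ 0.199 rad (11.4°).
Interpolate at f = 2/5 with slerp weights a = sin((1−f)δ)/sin δ ≈ 0.603, b = sin(fδ)/sin δ ≈ 0.402.
p = a·p₁ + b·p₂ ≈ (0.681, -0.020, 0.732); φ = arcsin(p_z) ≈ 47.07°, λ = atan2(p_y, p_x) ≈ -1.72°.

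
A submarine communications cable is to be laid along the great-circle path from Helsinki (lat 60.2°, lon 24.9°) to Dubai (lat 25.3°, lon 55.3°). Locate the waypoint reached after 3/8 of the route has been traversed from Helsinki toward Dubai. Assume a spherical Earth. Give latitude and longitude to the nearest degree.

≈ lat 48°, lon 41°

Convert each endpoint to a unit vector on the sphere (x = cos φ cos λ, y = cos φ sin λ, z = sin φ).
The central angle between the endpoints is δ = arccos(p₁·p₂) ≈ 0.710 rad (40.7°).
Interpolate at f = 3/8 with slerp weights a = sin((1−f)δ)/sin δ ≈ 0.659, b = sin(fδ)/sin δ ≈ 0.404.
p = a·p₁ + b·p₂ ≈ (0.505, 0.438, 0.744); φ = arcsin(p_z) ≈ 48.08°, λ = atan2(p_y, p_x) ≈ 40.95°.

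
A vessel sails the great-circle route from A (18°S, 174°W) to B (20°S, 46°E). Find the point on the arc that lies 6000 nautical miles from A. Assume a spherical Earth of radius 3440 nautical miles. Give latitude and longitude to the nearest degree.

The haversine formula gives a central angle δ ≈ 2.188 rad (125.4°) between the endpoints. The total great-circle distance is δ·R ≈ 2.188 × 3440 ≈ 7527 nmi, so the target fraction is f = 6000/7527 ≈ 0.797.
Interpolate at f ≈ 0.797 with slerp weights a = sin((1−f)δ)/sin δ ≈ 0.527, b = sin(fδ)/sin δ ≈ 1.208.
p = a·p₁ + b·p₂ ≈ (0.290, 0.764, -0.576); φ = arcsin(p_z) ≈ -35.17°, λ = atan2(p_y, p_x) ≈ 69.20°.

≈ (35°S, 69°E)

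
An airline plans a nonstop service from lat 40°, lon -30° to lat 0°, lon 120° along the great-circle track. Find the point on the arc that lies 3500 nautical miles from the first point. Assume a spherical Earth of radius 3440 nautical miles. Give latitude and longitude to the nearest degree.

The haversine formula gives a central angle δ ≈ 2.296 rad (131.6°) between the endpoints. The total great-circle distance is δ·R ≈ 2.296 × 3440 ≈ 7899 nmi, so the target fraction is f = 3500/7899 ≈ 0.443.
Interpolate at f ≈ 0.443 with slerp weights a = sin((1−f)δ)/sin δ ≈ 1.280, b = sin(fδ)/sin δ ≈ 1.137.
p = a·p₁ + b·p₂ ≈ (0.281, 0.494, 0.823); φ = arcsin(p_z) ≈ 55.35°, λ = atan2(p_y, p_x) ≈ 60.43°.

≈ lat 55°, lon 60°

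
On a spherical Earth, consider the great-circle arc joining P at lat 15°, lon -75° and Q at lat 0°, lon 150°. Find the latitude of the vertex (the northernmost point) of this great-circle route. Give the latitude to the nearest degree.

The great circle lies in the plane with unit normal n̂ = (p₁ × p₂)/|p₁ × p₂|.
Here n̂_z ≈ -0.935; the vertex latitude is φ_max = arccos|n̂_z| ≈ 20.8°.

≈ 21°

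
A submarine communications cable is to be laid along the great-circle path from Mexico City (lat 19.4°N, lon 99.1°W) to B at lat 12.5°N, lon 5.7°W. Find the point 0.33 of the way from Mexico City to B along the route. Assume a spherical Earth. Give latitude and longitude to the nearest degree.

≈ lat 23°N, lon 68°W

The haversine formula gives a central angle δ ≈ 1.554 rad (89.0°) between the endpoints.
Interpolate at f = 0.33 with slerp weights a = sin((1−f)δ)/sin δ ≈ 0.863, b = sin(fδ)/sin δ ≈ 0.491.
p = a·p₁ + b·p₂ ≈ (0.348, -0.851, 0.393); φ = arcsin(p_z) ≈ 23.13°, λ = atan2(p_y, p_x) ≈ -67.78°.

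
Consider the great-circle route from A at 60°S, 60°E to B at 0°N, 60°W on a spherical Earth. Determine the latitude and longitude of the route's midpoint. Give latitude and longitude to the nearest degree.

≈ 45°S, 30°W

Convert each endpoint to a unit vector on the sphere (x = cos φ cos λ, y = cos φ sin λ, z = sin φ).
The central angle between the endpoints is δ = arccos(p₁·p₂) ≈ 1.823 rad (104.5°).
Interpolate at f = 1/2 with slerp weights a = sin((1−f)δ)/sin δ ≈ 0.816, b = sin(fδ)/sin δ ≈ 0.816.
p = a·p₁ + b·p₂ ≈ (0.612, -0.354, -0.707); φ = arcsin(p_z) ≈ -45.00°, λ = atan2(p_y, p_x) ≈ -30.00°.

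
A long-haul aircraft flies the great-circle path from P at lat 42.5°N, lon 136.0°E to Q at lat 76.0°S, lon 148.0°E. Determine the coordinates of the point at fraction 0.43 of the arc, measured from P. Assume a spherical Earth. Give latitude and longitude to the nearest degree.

≈ lat 9°S, lon 139°E

From cos δ = sin φ₁ sin φ₂ + cos φ₁ cos φ₂ cos Δλ, the central angle is δ ≈ 2.073 rad (118.8°).
Interpolate at f = 0.43 with slerp weights a = sin((1−f)δ)/sin δ ≈ 1.055, b = sin(fδ)/sin δ ≈ 0.887.
p = a·p₁ + b·p₂ ≈ (-0.742, 0.654, -0.148); φ = arcsin(p_z) ≈ -8.51°, λ = atan2(p_y, p_x) ≈ 138.59°.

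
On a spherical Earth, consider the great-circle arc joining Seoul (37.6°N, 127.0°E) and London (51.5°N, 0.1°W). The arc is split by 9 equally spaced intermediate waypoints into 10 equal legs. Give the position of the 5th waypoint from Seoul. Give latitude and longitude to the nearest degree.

≈ 65°N, 77°E

From cos δ = sin φ₁ sin φ₂ + cos φ₁ cos φ₂ cos Δλ, the central angle is δ ≈ 1.390 rad (79.6°).
Interpolate at f = 5/10 with slerp weights a = sin((1−f)δ)/sin δ ≈ 0.651, b = sin(fδ)/sin δ ≈ 0.651.
p = a·p₁ + b·p₂ ≈ (0.095, 0.411, 0.907); φ = arcsin(p_z) ≈ 65.04°, λ = atan2(p_y, p_x) ≈ 77.01°.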